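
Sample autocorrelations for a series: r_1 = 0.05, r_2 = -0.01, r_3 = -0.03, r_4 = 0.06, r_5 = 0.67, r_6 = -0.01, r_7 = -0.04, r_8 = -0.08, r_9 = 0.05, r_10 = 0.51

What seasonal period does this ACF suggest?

5

The largest autocorrelation is r_5 = 0.67, with a weaker echo at lag 10 (0.51); the remaining lags stay at or below 0.06.
The dominant spike at lag 5 indicates a seasonal period of 5.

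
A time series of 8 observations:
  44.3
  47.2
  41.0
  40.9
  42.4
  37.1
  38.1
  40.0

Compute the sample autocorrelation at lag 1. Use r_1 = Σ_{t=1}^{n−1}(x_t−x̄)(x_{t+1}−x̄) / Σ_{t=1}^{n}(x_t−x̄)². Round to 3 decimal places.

Mean x̄ = (44.3 + 47.2 + 41.0 + 40.9 + 42.4 + 37.1 + 38.1 + 40.0)/8 = 41.3750
Deviations from mean: 2.9250, 5.8250, -0.3750, -0.4750, 1.0250, -4.2750, -3.2750, -1.3750
Σ(x_t−x̄)(x_{t+1}−x̄) = (17.0381) + (-2.1844) + (0.1781) + (-0.4869) + (-4.3819) + (14.0006) + (4.5031) = 28.6669
Denominator Σ(x_t−x̄)² = 74.7950
r_1 = 28.6669 / 74.7950 = 0.383

0.383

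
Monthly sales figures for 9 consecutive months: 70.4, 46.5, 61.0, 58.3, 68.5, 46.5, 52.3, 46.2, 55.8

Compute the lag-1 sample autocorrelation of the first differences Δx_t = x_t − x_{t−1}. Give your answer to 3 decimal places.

-0.570

First differences Δx: -23.9, 14.5, -2.7, 10.2, -22.0, 5.8, -6.1, 9.6
Mean of differences = -1.8250
Numerator Σ(Δx_t−Δx̄)(Δx_{t+1}−Δx̄) = -863.0581
Denominator Σ(Δx_t−Δx̄)² = 1513.1550
r_1(Δx) = -863.0581 / 1513.1550 = -0.570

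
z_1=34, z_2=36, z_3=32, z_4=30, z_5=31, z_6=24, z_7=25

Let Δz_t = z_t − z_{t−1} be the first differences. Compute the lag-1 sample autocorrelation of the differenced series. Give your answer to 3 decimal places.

First differences Δz: 2, -4, -2, 1, -7, 1
Mean of differences = -1.5000
Numerator Σ(Δz_t−Δz̄)(Δz_{t+1}−Δz̄) = -36.2500
Denominator Σ(Δz_t−Δz̄)² = 61.5000
r_1(Δz) = -36.2500 / 61.5000 = -0.589

-0.589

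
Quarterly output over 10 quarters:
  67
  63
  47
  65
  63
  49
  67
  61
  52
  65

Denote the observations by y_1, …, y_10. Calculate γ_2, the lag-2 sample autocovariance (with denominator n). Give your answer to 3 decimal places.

Mean ȳ = (67 + 63 + 47 + 65 + 63 + 49 + 67 + 61 + 52 + 65)/10 = 59.9000
Σ_{t=1}^{8}(y_t−ȳ)(y_{t+2}−ȳ) = -211.8200
γ_2 = -211.8200 / 10 = -21.182

-21.182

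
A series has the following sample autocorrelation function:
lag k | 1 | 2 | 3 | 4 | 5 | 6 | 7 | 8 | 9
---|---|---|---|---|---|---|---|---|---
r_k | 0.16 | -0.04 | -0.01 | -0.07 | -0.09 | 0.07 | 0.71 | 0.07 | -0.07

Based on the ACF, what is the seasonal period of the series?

The largest autocorrelation is r_7 = 0.71; the remaining lags stay at or below 0.16.
The dominant spike at lag 7 indicates a seasonal period of 7.

7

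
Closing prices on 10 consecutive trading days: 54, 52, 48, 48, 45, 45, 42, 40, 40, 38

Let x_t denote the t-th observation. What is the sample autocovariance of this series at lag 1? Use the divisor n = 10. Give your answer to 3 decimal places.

16.796

Mean x̄ = (54 + 52 + 48 + 48 + 45 + 45 + 42 + 40 + 40 + 38)/10 = 45.2000
Σ_{t=1}^{9}(x_t−x̄)(x_{t+1}−x̄) = 167.9600
γ_1 = 167.9600 / 10 = 16.796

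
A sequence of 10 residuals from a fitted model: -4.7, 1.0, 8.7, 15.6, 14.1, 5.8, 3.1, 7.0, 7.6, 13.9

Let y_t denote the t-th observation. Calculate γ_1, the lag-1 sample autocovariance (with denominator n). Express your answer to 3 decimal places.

Mean ȳ = (-4.7 + 1.0 + 8.7 + 15.6 + 14.1 + 5.8 + 3.1 + 7.0 + 7.6 + 13.9)/10 = 7.2100
Σ_{t=1}^{9}(y_t−ȳ)(y_{t+1}−ȳ) = 134.4869
γ_1 = 134.4869 / 10 = 13.449

13.449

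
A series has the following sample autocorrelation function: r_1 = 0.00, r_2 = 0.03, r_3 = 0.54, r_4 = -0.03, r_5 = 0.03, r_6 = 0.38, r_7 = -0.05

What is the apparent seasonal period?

3

The largest autocorrelation is r_3 = 0.54, with a weaker echo at lag 6 (0.38); the remaining lags stay at or below 0.03.
The dominant spike at lag 3 indicates a seasonal period of 3.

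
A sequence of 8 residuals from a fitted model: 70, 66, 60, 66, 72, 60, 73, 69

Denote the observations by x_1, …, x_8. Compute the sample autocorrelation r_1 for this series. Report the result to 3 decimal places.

-0.339

Mean x̄ = (70 + 66 + 60 + 66 + 72 + 60 + 73 + 69)/8 = 67.0000
Numerator Σ_{t=1}^{7}(x_t−x̄)(x_{t+1}−x̄) = -59.0000
Denominator Σ(x_t−x̄)² = 174.0000
r_1 = -59.0000 / 174.0000 = -0.339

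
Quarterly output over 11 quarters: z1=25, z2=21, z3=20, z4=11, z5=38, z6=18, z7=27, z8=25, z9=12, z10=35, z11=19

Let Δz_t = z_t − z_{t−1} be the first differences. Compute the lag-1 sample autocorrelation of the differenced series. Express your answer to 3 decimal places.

-0.708

First differences Δz: -4, -1, -9, 27, -20, 9, -2, -13, 23, -16
Mean of differences = -0.6000
Numerator Σ(Δz_t−Δz̄)(Δz_{t+1}−Δz̄) = -1600.9600
Denominator Σ(Δz_t−Δz̄)² = 2262.4000
r_1(Δz) = -1600.9600 / 2262.4000 = -0.708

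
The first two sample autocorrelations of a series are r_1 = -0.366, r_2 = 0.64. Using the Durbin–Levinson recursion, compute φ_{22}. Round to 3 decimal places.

φ_{22} = (r_2 − r_1²) / (1 − r_1²)
r_1² = (-0.366)² = 0.133956
Numerator = 0.64 − 0.1340 = 0.5060; denominator = 1 − 0.1340 = 0.8660
φ_{22} = 0.5060 / 0.8660 = 0.584

0.584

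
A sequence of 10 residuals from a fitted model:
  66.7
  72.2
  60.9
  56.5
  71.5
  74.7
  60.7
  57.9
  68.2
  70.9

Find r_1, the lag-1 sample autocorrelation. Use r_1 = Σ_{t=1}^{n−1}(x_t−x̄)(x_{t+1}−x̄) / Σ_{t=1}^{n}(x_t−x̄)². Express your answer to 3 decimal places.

Mean x̄ = (66.7 + 72.2 + 60.9 + 56.5 + 71.5 + 74.7 + 60.7 + 57.9 + 68.2 + 70.9)/10 = 66.0200
Numerator Σ_{t=1}^{9}(x_t−x̄)(x_{t+1}−x̄) = 6.6576
Denominator Σ(x_t−x̄)² = 383.6760
r_1 = 6.6576 / 383.6760 = 0.017

0.017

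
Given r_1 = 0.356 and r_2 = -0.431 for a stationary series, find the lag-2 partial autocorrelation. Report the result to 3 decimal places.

φ_{22} = (r_2 − r_1²) / (1 − r_1²)
r_1² = (0.356)² = 0.126736
Numerator = -0.431 − 0.1267 = -0.5577; denominator = 1 − 0.1267 = 0.8733
φ_{22} = -0.5577 / 0.8733 = -0.639

-0.639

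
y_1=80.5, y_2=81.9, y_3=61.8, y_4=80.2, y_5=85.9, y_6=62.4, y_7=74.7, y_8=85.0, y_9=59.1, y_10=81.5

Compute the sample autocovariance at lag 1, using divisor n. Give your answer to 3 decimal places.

-46.139

Mean ȳ = (80.5 + 81.9 + 61.8 + 80.2 + 85.9 + 62.4 + 74.7 + 85.0 + 59.1 + 81.5)/10 = 75.3000
Σ_{t=1}^{9}(y_t−ȳ)(y_{t+1}−ȳ) = -461.3900
γ_1 = -461.3900 / 10 = -46.139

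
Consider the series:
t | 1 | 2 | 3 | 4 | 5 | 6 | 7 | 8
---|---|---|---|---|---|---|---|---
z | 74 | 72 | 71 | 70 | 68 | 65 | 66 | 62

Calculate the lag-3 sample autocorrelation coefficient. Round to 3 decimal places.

-0.025

Mean z̄ = (74 + 72 + 71 + 70 + 68 + 65 + 66 + 62)/8 = 68.5000
Σ(z_t−z̄)(z_{t+3}−z̄) = (8.2500) + (-1.7500) + (-8.7500) + (-3.7500) + (3.2500) = -2.7500
Denominator Σ(z_t−z̄)² = 112.0000
r_3 = -2.7500 / 112.0000 = -0.025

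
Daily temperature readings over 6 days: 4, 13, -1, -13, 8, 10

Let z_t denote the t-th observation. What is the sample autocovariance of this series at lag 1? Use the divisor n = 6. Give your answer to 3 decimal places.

Mean z̄ = (4 + 13 − 1 − 13 + 8 + 10)/6 = 3.5000
Σ_{t=1}^{5}(z_t−z̄)(z_{t+1}−z̄) = -8.7500
γ_1 = -8.7500 / 6 = -1.458

-1.458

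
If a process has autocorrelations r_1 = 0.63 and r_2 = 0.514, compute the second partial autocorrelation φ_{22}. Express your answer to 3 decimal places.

0.194

φ_{22} = (r_2 − r_1²) / (1 − r_1²)
r_1² = (0.63)² = 0.3969
Numerator = 0.514 − 0.3969 = 0.1171; denominator = 1 − 0.3969 = 0.6031
φ_{22} = 0.1171 / 0.6031 = 0.194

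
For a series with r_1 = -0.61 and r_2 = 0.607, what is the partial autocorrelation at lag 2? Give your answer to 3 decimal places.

φ_{22} = (r_2 − r_1²) / (1 − r_1²)
r_1² = (-0.61)² = 0.3721
Numerator = 0.607 − 0.3721 = 0.2349; denominator = 1 − 0.3721 = 0.6279
φ_{22} = 0.2349 / 0.6279 = 0.374

0.374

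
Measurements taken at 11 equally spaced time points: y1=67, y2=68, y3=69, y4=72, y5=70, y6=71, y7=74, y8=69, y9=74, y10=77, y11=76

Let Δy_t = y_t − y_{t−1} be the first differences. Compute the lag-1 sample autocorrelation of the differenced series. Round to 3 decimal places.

First differences Δy: 1, 1, 3, -2, 1, 3, -5, 5, 3, -1
Mean of differences = 0.9000
Numerator Σ(Δy_t−Δȳ)(Δy_{t+1}−Δȳ) = -37.9100
Denominator Σ(Δy_t−Δȳ)² = 76.9000
r_1(Δy) = -37.9100 / 76.9000 = -0.493

-0.493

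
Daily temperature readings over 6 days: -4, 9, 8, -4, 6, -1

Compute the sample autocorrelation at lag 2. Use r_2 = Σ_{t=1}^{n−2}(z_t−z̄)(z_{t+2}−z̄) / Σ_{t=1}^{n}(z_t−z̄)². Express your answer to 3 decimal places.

Mean z̄ = (-4 + 9 + 8 − 4 + 6 − 1)/6 = 2.3333
Deviations from mean: -6.3333, 6.6667, 5.6667, -6.3333, 3.6667, -3.3333
Numerator Σ_{t=1}^{4}(z_t−z̄)(z_{t+2}−z̄) = -36.2222
Denominator Σ(z_t−z̄)² = 181.3333
r_2 = -36.2222 / 181.3333 = -0.200

-0.200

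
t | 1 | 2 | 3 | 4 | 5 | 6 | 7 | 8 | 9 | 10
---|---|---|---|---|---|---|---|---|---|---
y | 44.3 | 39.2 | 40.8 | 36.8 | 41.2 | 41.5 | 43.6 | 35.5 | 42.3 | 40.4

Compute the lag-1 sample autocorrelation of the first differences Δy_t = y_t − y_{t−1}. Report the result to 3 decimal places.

-0.626

First differences Δy: -5.1, 1.6, -4.0, 4.4, 0.3, 2.1, -8.1, 6.8, -1.9
Mean of differences = -0.4333
Numerator Σ(Δy_t−Δȳ)(Δy_{t+1}−Δȳ) = -114.0644
Denominator Σ(Δy_t−Δȳ)² = 182.2000
r_1(Δy) = -114.0644 / 182.2000 = -0.626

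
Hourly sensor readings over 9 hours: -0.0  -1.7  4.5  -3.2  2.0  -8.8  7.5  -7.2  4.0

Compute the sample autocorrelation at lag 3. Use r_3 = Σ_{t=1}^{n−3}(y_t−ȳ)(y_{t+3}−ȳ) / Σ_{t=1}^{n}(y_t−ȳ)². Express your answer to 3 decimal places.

-0.505

Mean ȳ = (-0.0 − 1.7 + 4.5 − 3.2 + 2.0 − 8.8 + 7.5 − 7.2 + 4.0)/9 = -0.3222
Numerator Σ_{t=1}^{6}(y_t−ȳ)(y_{t+3}−ȳ) = -120.1337
Denominator Σ(y_t−ȳ)² = 237.9756
r_3 = -120.1337 / 237.9756 = -0.505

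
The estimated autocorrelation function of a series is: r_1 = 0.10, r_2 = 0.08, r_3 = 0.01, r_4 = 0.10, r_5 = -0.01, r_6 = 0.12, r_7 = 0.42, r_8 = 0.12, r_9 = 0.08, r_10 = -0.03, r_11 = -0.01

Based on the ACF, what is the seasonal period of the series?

The largest autocorrelation is r_7 = 0.42; the remaining lags stay at or below 0.12.
The dominant spike at lag 7 indicates a seasonal period of 7.

7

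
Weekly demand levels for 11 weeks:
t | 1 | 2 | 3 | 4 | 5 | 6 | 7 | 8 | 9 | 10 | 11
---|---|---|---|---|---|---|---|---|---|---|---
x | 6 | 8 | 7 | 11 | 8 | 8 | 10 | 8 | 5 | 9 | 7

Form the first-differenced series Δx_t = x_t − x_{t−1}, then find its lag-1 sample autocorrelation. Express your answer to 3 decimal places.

First differences Δx: 2, -1, 4, -3, 0, 2, -2, -3, 4, -2
Mean of differences = 0.1000
Numerator Σ(Δx_t−Δx̄)(Δx_{t+1}−Δx̄) = -36.1100
Denominator Σ(Δx_t−Δx̄)² = 66.9000
r_1(Δx) = -36.1100 / 66.9000 = -0.540

-0.540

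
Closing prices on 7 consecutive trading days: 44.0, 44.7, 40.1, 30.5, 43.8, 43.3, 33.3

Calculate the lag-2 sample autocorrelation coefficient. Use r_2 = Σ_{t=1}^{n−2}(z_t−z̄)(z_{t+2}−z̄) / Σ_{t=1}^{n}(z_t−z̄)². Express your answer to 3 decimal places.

Mean z̄ = (44.0 + 44.7 + 40.1 + 30.5 + 43.8 + 43.3 + 33.3)/7 = 39.9571
Deviations from mean: 4.0429, 4.7429, 0.1429, -9.4571, 3.8429, 3.3429, -6.6571
Σ(z_t−z̄)(z_{t+2}−z̄) = (0.5776) + (-44.8539) + (0.5490) + (-31.6139) + (-25.5824) = -100.9237
Denominator Σ(z_t−z̄)² = 198.5571
r_2 = -100.9237 / 198.5571 = -0.508

-0.508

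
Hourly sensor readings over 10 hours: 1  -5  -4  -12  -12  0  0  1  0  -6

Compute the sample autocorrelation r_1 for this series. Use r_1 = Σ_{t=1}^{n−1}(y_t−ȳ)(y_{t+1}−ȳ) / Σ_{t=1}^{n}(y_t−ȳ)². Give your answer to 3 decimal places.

Mean ȳ = (1 − 5 − 4 − 12 − 12 + 0 + 0 + 1 + 0 − 6)/10 = -3.7000
Numerator Σ_{t=1}^{9}(y_t−ȳ)(y_{t+1}−ȳ) = 74.9100
Denominator Σ(y_t−ȳ)² = 230.1000
r_1 = 74.9100 / 230.1000 = 0.326

0.326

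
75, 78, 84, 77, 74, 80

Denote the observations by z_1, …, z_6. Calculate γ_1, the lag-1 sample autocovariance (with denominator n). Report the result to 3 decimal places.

Mean z̄ = (75 + 78 + 84 + 77 + 74 + 80)/6 = 78.0000
Deviations: -3.0000, 0.0000, 6.0000, -1.0000, -4.0000, 2.0000
Σ_{t=1}^{5}(z_t−z̄)(z_{t+1}−z̄) = -10.0000
γ_1 = -10.0000 / 6 = -1.667

-1.667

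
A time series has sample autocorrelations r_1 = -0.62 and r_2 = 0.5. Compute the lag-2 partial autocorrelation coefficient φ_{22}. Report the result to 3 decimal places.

φ_{22} = (r_2 − r_1²) / (1 − r_1²)
r_1² = (-0.62)² = 0.3844
Numerator = 0.5 − 0.3844 = 0.1156; denominator = 1 − 0.3844 = 0.6156
φ_{22} = 0.1156 / 0.6156 = 0.188

0.188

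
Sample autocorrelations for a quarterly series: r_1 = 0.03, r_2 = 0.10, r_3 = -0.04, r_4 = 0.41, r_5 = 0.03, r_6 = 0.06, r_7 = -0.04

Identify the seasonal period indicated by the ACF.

The largest autocorrelation is r_4 = 0.41; the remaining lags stay at or below 0.10.
The dominant spike at lag 4 indicates a seasonal period of 4.

4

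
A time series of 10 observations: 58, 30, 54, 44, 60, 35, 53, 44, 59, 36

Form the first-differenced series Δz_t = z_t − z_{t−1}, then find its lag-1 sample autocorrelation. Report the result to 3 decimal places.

First differences Δz: -28, 24, -10, 16, -25, 18, -9, 15, -23
Mean of differences = -2.4444
Numerator Σ(Δz_t−Δz̄)(Δz_{t+1}−Δz̄) = -2499.0864
Denominator Σ(Δz_t−Δz̄)² = 3446.2222
r_1(Δz) = -2499.0864 / 3446.2222 = -0.725

-0.725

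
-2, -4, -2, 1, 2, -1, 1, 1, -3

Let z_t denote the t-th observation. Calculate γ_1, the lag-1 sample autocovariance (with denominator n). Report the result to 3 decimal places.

0.982

Mean z̄ = (-2 − 4 − 2 + 1 + 2 − 1 + 1 + 1 − 3)/9 = -0.7778
Σ_{t=1}^{8}(z_t−z̄)(z_{t+1}−z̄) = 8.8395
γ_1 = 8.8395 / 9 = 0.982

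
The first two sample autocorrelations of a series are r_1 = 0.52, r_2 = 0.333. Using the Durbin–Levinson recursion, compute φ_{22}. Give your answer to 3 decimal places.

φ_{22} = (r_2 − r_1²) / (1 − r_1²)
r_1² = (0.52)² = 0.2704
Numerator = 0.333 − 0.2704 = 0.0626; denominator = 1 − 0.2704 = 0.7296
φ_{22} = 0.0626 / 0.7296 = 0.086

0.086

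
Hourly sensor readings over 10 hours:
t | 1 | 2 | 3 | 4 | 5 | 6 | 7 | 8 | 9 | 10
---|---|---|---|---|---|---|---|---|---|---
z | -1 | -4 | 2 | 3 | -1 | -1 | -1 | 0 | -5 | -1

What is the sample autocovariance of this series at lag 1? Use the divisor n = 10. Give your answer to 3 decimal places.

Mean z̄ = (-1 − 4 + 2 + 3 − 1 − 1 − 1 + 0 − 5 − 1)/10 = -0.9000
Σ_{t=1}^{9}(z_t−z̄)(z_{t+1}−z̄) = -1.1100
γ_1 = -1.1100 / 10 = -0.111

-0.111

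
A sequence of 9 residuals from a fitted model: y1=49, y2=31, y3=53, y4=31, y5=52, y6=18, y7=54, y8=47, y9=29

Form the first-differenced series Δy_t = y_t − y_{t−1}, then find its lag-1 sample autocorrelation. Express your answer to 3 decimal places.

First differences Δy: -18, 22, -22, 21, -34, 36, -7, -18
Mean of differences = -2.5000
Numerator Σ(Δy_t−Δȳ)(Δy_{t+1}−Δȳ) = -3372.2500
Denominator Σ(Δy_t−Δȳ)² = 4508.0000
r_1(Δy) = -3372.2500 / 4508.0000 = -0.748

-0.748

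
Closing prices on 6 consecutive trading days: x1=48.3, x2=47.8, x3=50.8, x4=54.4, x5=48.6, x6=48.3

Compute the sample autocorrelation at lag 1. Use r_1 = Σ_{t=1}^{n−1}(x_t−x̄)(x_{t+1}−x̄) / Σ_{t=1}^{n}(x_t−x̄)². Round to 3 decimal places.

Mean x̄ = (48.3 + 47.8 + 50.8 + 54.4 + 48.6 + 48.3)/6 = 49.7000
Deviations from mean: -1.4000, -1.9000, 1.1000, 4.7000, -1.1000, -1.4000
Σ(x_t−x̄)(x_{t+1}−x̄) = (2.6600) + (-2.0900) + (5.1700) + (-5.1700) + (1.5400) = 2.1100
Denominator Σ(x_t−x̄)² = 32.0400
r_1 = 2.1100 / 32.0400 = 0.066

0.066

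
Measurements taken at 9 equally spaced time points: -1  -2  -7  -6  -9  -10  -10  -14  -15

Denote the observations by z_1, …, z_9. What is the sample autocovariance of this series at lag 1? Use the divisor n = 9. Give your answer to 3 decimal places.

11.945

Mean z̄ = (-1 − 2 − 7 − 6 − 9 − 10 − 10 − 14 − 15)/9 = -8.2222
Σ_{t=1}^{8}(z_t−z̄)(z_{t+1}−z̄) = 107.5062
γ_1 = 107.5062 / 9 = 11.945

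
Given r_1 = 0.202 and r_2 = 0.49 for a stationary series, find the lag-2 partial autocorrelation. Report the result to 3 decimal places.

φ_{22} = (r_2 − r_1²) / (1 − r_1²)
r_1² = (0.202)² = 0.040804
Numerator = 0.49 − 0.0408 = 0.4492; denominator = 1 − 0.0408 = 0.9592
φ_{22} = 0.4492 / 0.9592 = 0.468

0.468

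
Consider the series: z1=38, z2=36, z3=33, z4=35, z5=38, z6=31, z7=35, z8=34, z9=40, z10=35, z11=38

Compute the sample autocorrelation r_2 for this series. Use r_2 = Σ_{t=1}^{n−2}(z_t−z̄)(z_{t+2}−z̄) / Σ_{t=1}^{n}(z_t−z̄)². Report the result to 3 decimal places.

Mean z̄ = (38 + 36 + 33 + 35 + 38 + 31 + 35 + 34 + 40 + 35 + 38)/11 = 35.7273
Numerator Σ_{t=1}^{9}(z_t−z̄)(z_{t+2}−z̄) = 5.2149
Denominator Σ(z_t−z̄)² = 68.1818
r_2 = 5.2149 / 68.1818 = 0.076

0.076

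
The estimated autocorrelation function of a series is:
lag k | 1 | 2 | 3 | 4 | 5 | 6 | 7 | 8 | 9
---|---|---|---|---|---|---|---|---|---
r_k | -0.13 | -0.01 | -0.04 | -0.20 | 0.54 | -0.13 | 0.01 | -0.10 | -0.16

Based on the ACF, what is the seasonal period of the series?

5

The largest autocorrelation is r_5 = 0.54; the remaining lags stay at or below 0.01.
The dominant spike at lag 5 indicates a seasonal period of 5.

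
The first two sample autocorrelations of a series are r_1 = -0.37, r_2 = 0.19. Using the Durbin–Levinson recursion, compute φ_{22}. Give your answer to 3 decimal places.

0.062

φ_{22} = (r_2 − r_1²) / (1 − r_1²)
r_1² = (-0.37)² = 0.1369
Numerator = 0.19 − 0.1369 = 0.0531; denominator = 1 − 0.1369 = 0.8631
φ_{22} = 0.0531 / 0.8631 = 0.062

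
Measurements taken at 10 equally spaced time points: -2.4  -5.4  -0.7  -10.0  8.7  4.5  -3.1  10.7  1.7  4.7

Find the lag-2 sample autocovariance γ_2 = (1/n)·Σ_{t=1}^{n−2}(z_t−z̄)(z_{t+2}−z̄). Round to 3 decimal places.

6.049

Mean z̄ = (-2.4 − 5.4 − 0.7 − 10.0 + 8.7 + 4.5 − 3.1 + 10.7 + 1.7 + 4.7)/10 = 0.8700
Σ_{t=1}^{8}(z_t−z̄)(z_{t+2}−z̄) = 60.4892
γ_2 = 60.4892 / 10 = 6.049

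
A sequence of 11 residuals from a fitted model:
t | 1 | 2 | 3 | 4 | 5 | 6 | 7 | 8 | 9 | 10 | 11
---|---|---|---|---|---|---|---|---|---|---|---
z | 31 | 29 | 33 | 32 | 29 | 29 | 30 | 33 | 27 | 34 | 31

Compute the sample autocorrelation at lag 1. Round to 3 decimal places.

-0.452

Mean z̄ = (31 + 29 + 33 + 32 + 29 + 29 + 30 + 33 + 27 + 34 + 31)/11 = 30.7273
Numerator Σ_{t=1}^{10}(z_t−z̄)(z_{t+1}−z̄) = -20.8926
Denominator Σ(z_t−z̄)² = 46.1818
r_1 = -20.8926 / 46.1818 = -0.452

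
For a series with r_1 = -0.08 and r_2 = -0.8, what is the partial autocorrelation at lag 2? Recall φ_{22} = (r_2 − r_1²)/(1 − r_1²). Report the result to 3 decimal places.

φ_{22} = (r_2 − r_1²) / (1 − r_1²)
r_1² = (-0.08)² = 0.0064
Numerator = -0.8 − 0.0064 = -0.8064; denominator = 1 − 0.0064 = 0.9936
φ_{22} = -0.8064 / 0.9936 = -0.812

-0.812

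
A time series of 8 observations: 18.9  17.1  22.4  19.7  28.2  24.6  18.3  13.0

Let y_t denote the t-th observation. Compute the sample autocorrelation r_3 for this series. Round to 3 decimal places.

Mean ȳ = (18.9 + 17.1 + 22.4 + 19.7 + 28.2 + 24.6 + 18.3 + 13.0)/8 = 20.2750
Deviations from mean: -1.3750, -3.1750, 2.1250, -0.5750, 7.9250, 4.3250, -1.9750, -7.2750
Σ(y_t−ȳ)(y_{t+3}−ȳ) = (0.7906) + (-25.1619) + (9.1906) + (1.1356) + (-57.6544) = -71.6994
Denominator Σ(y_t−ȳ)² = 155.1550
r_3 = -71.6994 / 155.1550 = -0.462

-0.462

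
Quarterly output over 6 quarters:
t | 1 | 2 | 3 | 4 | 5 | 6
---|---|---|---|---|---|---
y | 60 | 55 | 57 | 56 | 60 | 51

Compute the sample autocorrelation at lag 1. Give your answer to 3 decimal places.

-0.474

Mean ȳ = (60 + 55 + 57 + 56 + 60 + 51)/6 = 56.5000
Deviations from mean: 3.5000, -1.5000, 0.5000, -0.5000, 3.5000, -5.5000
Σ(y_t−ȳ)(y_{t+1}−ȳ) = (-5.2500) + (-0.7500) + (-0.2500) + (-1.7500) + (-19.2500) = -27.2500
Denominator Σ(y_t−ȳ)² = 57.5000
r_1 = -27.2500 / 57.5000 = -0.474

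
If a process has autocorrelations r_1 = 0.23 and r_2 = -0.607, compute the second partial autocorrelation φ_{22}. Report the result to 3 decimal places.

φ_{22} = (r_2 − r_1²) / (1 − r_1²)
r_1² = (0.23)² = 0.0529
Numerator = -0.607 − 0.0529 = -0.6599; denominator = 1 − 0.0529 = 0.9471
φ_{22} = -0.6599 / 0.9471 = -0.697

-0.697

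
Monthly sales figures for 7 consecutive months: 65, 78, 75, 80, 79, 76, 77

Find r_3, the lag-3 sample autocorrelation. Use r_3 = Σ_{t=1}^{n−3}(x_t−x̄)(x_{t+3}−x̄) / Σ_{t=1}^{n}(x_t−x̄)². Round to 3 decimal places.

-0.219

Mean x̄ = (65 + 78 + 75 + 80 + 79 + 76 + 77)/7 = 75.7143
Deviations from mean: -10.7143, 2.2857, -0.7143, 4.2857, 3.2857, 0.2857, 1.2857
Numerator Σ_{t=1}^{4}(x_t−x̄)(x_{t+3}−x̄) = -33.1020
Denominator Σ(x_t−x̄)² = 151.4286
r_3 = -33.1020 / 151.4286 = -0.219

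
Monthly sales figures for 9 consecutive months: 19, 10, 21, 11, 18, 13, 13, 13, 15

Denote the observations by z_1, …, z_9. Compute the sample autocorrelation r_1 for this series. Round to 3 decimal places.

-0.752

Mean z̄ = (19 + 10 + 21 + 11 + 18 + 13 + 13 + 13 + 15)/9 = 14.7778
Numerator Σ_{t=1}^{8}(z_t−z̄)(z_{t+1}−z̄) = -85.3827
Denominator Σ(z_t−z̄)² = 113.5556
r_1 = -85.3827 / 113.5556 = -0.752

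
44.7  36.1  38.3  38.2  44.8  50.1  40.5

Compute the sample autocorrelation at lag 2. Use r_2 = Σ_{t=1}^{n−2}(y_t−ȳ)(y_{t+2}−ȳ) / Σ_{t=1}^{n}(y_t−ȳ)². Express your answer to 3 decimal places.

-0.232

Mean ȳ = (44.7 + 36.1 + 38.3 + 38.2 + 44.8 + 50.1 + 40.5)/7 = 41.8143
Numerator Σ_{t=1}^{5}(y_t−ȳ)(y_{t+2}−ȳ) = -33.8518
Denominator Σ(y_t−ȳ)² = 145.6886
r_2 = -33.8518 / 145.6886 = -0.232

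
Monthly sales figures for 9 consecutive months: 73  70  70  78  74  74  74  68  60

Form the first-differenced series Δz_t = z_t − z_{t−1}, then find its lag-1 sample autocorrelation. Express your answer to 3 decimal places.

0.060

First differences Δz: -3, 0, 8, -4, 0, 0, -6, -8
Mean of differences = -1.6250
Numerator Σ(Δz_t−Δz̄)(Δz_{t+1}−Δz̄) = 10.1094
Denominator Σ(Δz_t−Δz̄)² = 167.8750
r_1(Δz) = 10.1094 / 167.8750 = 0.060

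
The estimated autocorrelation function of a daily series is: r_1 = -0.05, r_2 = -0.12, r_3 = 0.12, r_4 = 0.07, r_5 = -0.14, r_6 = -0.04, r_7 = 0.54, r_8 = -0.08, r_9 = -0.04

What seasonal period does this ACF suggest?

The largest autocorrelation is r_7 = 0.54; the remaining lags stay at or below 0.12.
The dominant spike at lag 7 indicates a seasonal period of 7.

7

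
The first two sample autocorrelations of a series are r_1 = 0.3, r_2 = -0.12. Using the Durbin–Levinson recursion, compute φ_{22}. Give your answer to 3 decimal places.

-0.231

φ_{22} = (r_2 − r_1²) / (1 − r_1²)
r_1² = (0.3)² = 0.09
Numerator = -0.12 − 0.0900 = -0.2100; denominator = 1 − 0.0900 = 0.9100
φ_{22} = -0.2100 / 0.9100 = -0.231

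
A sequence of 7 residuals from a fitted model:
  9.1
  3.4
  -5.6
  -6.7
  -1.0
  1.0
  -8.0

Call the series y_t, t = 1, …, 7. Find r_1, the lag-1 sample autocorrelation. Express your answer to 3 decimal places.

0.158

Mean ȳ = (9.1 + 3.4 − 5.6 − 6.7 − 1.0 + 1.0 − 8.0)/7 = -1.1143
Numerator Σ_{t=1}^{6}(y_t−ȳ)(y_{t+1}−ȳ) = 35.9612
Denominator Σ(y_t−ȳ)² = 227.9286
r_1 = 35.9612 / 227.9286 = 0.158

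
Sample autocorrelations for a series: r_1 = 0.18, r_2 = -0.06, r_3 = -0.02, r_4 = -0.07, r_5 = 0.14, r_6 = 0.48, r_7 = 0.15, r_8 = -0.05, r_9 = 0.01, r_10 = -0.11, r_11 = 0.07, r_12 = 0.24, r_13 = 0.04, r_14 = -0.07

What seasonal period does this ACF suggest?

The largest autocorrelation is r_6 = 0.48, with a weaker echo at lag 12 (0.24); the remaining lags stay at or below 0.18.
The dominant spike at lag 6 indicates a seasonal period of 6.

6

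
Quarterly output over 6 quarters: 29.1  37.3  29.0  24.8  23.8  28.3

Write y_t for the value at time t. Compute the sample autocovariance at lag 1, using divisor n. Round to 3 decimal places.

Mean ȳ = (29.1 + 37.3 + 29.0 + 24.8 + 23.8 + 28.3)/6 = 28.7167
Deviations: 0.3833, 8.5833, 0.2833, -3.9167, -4.9167, -0.4167
Σ_{t=1}^{5}(y_t−ȳ)(y_{t+1}−ȳ) = 25.9181
γ_1 = 25.9181 / 6 = 4.320

4.320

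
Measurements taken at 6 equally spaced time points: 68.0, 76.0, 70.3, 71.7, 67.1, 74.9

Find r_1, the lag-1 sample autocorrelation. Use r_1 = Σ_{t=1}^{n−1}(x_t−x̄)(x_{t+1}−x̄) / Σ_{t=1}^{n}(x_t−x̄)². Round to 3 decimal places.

Mean x̄ = (68.0 + 76.0 + 70.3 + 71.7 + 67.1 + 74.9)/6 = 71.3333
Deviations from mean: -3.3333, 4.6667, -1.0333, 0.3667, -4.2333, 3.5667
Σ(x_t−x̄)(x_{t+1}−x̄) = (-15.5556) + (-4.8222) + (-0.3789) + (-1.5522) + (-15.0989) = -37.4078
Denominator Σ(x_t−x̄)² = 64.7333
r_1 = -37.4078 / 64.7333 = -0.578

-0.578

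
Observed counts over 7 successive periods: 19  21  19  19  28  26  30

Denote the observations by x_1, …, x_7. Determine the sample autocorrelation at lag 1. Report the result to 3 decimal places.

Mean x̄ = (19 + 21 + 19 + 19 + 28 + 26 + 30)/7 = 23.1429
Numerator Σ_{t=1}^{6}(x_t−x̄)(x_{t+1}−x̄) = 48.2653
Denominator Σ(x_t−x̄)² = 134.8571
r_1 = 48.2653 / 134.8571 = 0.358

0.358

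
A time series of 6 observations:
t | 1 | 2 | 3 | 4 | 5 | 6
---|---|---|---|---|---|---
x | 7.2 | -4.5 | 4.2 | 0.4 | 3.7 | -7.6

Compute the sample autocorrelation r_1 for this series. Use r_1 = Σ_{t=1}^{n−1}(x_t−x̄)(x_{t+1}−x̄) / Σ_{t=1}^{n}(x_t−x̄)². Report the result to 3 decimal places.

-0.494

Mean x̄ = (7.2 − 4.5 + 4.2 + 0.4 + 3.7 − 7.6)/6 = 0.5667
Σ(x_t−x̄)(x_{t+1}−x̄) = (-33.6089) + (-18.4089) + (-0.6056) + (-0.5222) + (-25.5889) = -78.7344
Denominator Σ(x_t−x̄)² = 159.4133
r_1 = -78.7344 / 159.4133 = -0.494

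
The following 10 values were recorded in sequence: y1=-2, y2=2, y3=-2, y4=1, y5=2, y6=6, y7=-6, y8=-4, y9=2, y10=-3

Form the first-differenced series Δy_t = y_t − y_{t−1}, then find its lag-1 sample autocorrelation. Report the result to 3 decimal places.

-0.416

First differences Δy: 4, -4, 3, 1, 4, -12, 2, 6, -5
Mean of differences = -0.1111
Numerator Σ(Δy_t−Δȳ)(Δy_{t+1}−Δȳ) = -111.0123
Denominator Σ(Δy_t−Δȳ)² = 266.8889
r_1(Δy) = -111.0123 / 266.8889 = -0.416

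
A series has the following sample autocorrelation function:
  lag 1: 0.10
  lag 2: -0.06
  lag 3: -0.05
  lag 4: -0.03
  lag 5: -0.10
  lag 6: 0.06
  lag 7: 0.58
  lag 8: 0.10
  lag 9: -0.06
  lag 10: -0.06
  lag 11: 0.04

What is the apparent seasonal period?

7

The largest autocorrelation is r_7 = 0.58; the remaining lags stay at or below 0.10.
The dominant spike at lag 7 indicates a seasonal period of 7.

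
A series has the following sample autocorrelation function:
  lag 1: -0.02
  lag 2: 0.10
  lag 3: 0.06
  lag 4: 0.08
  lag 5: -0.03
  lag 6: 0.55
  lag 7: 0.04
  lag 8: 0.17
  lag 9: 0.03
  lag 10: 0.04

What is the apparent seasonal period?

The largest autocorrelation is r_6 = 0.55; the remaining lags stay at or below 0.17.
The dominant spike at lag 6 indicates a seasonal period of 6.

6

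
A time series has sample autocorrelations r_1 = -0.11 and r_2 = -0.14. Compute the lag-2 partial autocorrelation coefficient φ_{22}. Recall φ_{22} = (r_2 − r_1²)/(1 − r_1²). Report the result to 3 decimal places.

-0.154

φ_{22} = (r_2 − r_1²) / (1 − r_1²)
r_1² = (-0.11)² = 0.0121
Numerator = -0.14 − 0.0121 = -0.1521; denominator = 1 − 0.0121 = 0.9879
φ_{22} = -0.1521 / 0.9879 = -0.154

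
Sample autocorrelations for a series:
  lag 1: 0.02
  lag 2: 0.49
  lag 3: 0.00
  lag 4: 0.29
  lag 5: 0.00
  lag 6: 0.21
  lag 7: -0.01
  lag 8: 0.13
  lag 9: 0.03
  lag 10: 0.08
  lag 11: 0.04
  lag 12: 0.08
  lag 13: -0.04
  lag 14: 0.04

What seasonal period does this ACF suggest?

2

The largest autocorrelation is r_2 = 0.49, with weaker echoes at lags 4 (0.29) and 6 (0.21); the remaining lags stay at or below 0.13.
The dominant spike at lag 2 indicates a seasonal period of 2.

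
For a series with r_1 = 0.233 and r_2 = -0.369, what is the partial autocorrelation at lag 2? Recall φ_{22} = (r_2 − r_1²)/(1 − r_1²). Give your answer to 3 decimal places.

φ_{22} = (r_2 − r_1²) / (1 − r_1²)
r_1² = (0.233)² = 0.054289
Numerator = -0.369 − 0.0543 = -0.4233; denominator = 1 − 0.0543 = 0.9457
φ_{22} = -0.4233 / 0.9457 = -0.448

-0.448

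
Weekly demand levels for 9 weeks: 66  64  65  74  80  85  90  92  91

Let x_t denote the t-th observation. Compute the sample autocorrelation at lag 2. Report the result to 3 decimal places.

0.400

Mean x̄ = (66 + 64 + 65 + 74 + 80 + 85 + 90 + 92 + 91)/9 = 78.5556
Numerator Σ_{t=1}^{7}(x_t−x̄)(x_{t+2}−x̄) = 433.1605
Denominator Σ(x_t−x̄)² = 1084.2222
r_2 = 433.1605 / 1084.2222 = 0.400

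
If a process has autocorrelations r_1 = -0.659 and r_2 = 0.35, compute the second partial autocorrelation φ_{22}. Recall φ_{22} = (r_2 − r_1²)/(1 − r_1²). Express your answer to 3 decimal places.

φ_{22} = (r_2 − r_1²) / (1 − r_1²)
r_1² = (-0.659)² = 0.434281
Numerator = 0.35 − 0.4343 = -0.0843; denominator = 1 − 0.4343 = 0.5657
φ_{22} = -0.0843 / 0.5657 = -0.149

-0.149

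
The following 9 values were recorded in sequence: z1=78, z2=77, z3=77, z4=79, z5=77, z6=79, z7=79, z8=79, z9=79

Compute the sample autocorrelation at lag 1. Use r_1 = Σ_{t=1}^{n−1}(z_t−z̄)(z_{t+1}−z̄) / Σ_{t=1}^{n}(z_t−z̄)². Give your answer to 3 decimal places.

Mean z̄ = (78 + 77 + 77 + 79 + 77 + 79 + 79 + 79 + 79)/9 = 78.2222
Numerator Σ_{t=1}^{8}(z_t−z̄)(z_{t+1}−z̄) = 0.7284
Denominator Σ(z_t−z̄)² = 7.5556
r_1 = 0.7284 / 7.5556 = 0.096

0.096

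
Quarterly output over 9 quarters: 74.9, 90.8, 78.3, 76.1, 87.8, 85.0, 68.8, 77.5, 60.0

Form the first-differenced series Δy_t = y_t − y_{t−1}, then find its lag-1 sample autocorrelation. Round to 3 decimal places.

First differences Δy: 15.9, -12.5, -2.2, 11.7, -2.8, -16.2, 8.7, -17.5
Mean of differences = -1.8625
Numerator Σ(Δy_t−Δȳ)(Δy_{t+1}−Δȳ) = -505.8202
Denominator Σ(Δy_t−Δȳ)² = 1175.2588
r_1(Δy) = -505.8202 / 1175.2588 = -0.430

-0.430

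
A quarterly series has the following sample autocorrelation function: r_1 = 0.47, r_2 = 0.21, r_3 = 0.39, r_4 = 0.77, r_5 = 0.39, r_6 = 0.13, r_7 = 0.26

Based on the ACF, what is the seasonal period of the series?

The largest autocorrelation is r_4 = 0.77; the remaining lags stay at or below 0.47. The elevated value at lag 1 (0.47), dropping to 0.21 at lag 2, reflects decaying short-term dependence rather than seasonality.
The dominant spike at lag 4 indicates a seasonal period of 4.

4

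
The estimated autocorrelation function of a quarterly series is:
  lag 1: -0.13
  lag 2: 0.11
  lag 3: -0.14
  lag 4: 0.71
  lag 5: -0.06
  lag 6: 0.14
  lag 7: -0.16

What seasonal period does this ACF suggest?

The largest autocorrelation is r_4 = 0.71; the remaining lags stay at or below 0.14.
The dominant spike at lag 4 indicates a seasonal period of 4.

4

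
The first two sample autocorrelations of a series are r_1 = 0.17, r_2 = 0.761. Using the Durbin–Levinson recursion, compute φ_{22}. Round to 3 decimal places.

φ_{22} = (r_2 − r_1²) / (1 − r_1²)
r_1² = (0.17)² = 0.0289
Numerator = 0.761 − 0.0289 = 0.7321; denominator = 1 − 0.0289 = 0.9711
φ_{22} = 0.7321 / 0.9711 = 0.754

0.754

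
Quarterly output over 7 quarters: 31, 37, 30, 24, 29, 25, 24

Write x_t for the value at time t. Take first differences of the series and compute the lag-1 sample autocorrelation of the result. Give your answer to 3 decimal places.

-0.396

First differences Δx: 6, -7, -6, 5, -4, -1
Mean of differences = -1.1667
Numerator Σ(Δx_t−Δx̄)(Δx_{t+1}−Δx̄) = -61.3611
Denominator Σ(Δx_t−Δx̄)² = 154.8333
r_1(Δx) = -61.3611 / 154.8333 = -0.396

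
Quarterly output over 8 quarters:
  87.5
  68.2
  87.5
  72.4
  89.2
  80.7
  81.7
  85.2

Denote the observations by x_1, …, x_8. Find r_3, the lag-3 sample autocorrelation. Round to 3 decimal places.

-0.333

Mean x̄ = (87.5 + 68.2 + 87.5 + 72.4 + 89.2 + 80.7 + 81.7 + 85.2)/8 = 81.5500
Deviations from mean: 5.9500, -13.3500, 5.9500, -9.1500, 7.6500, -0.8500, 0.1500, 3.6500
Σ(x_t−x̄)(x_{t+3}−x̄) = (-54.4425) + (-102.1275) + (-5.0575) + (-1.3725) + (27.9225) = -135.0775
Denominator Σ(x_t−x̄)² = 405.3400
r_3 = -135.0775 / 405.3400 = -0.333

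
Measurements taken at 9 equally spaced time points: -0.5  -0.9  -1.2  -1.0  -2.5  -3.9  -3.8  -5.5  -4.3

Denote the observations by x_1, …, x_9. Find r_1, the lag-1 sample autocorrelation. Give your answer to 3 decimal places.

0.692

Mean x̄ = (-0.5 − 0.9 − 1.2 − 1.0 − 2.5 − 3.9 − 3.8 − 5.5 − 4.3)/9 = -2.6222
Numerator Σ_{t=1}^{8}(x_t−x̄)(x_{t+1}−x̄) = 18.1762
Denominator Σ(x_t−x̄)² = 26.2556
r_1 = 18.1762 / 26.2556 = 0.692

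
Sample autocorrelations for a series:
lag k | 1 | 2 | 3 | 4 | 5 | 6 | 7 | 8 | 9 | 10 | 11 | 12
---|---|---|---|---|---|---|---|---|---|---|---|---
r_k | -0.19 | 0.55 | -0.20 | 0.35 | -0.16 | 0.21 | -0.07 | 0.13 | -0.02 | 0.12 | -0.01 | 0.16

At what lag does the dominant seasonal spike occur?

2

The largest autocorrelation is r_2 = 0.55, with weaker echoes at lags 4 (0.35), 6 (0.21) and 12 (0.16); the remaining lags stay at or below 0.13.
The dominant spike at lag 2 indicates a seasonal period of 2.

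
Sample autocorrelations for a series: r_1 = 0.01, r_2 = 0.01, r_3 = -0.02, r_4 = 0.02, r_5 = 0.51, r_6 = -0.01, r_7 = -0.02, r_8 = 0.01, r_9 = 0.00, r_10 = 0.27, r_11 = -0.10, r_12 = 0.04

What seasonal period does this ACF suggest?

The largest autocorrelation is r_5 = 0.51, with a weaker echo at lag 10 (0.27); the remaining lags stay at or below 0.04.
The dominant spike at lag 5 indicates a seasonal period of 5.

5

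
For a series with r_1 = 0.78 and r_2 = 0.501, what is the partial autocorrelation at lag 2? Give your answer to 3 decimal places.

-0.274

φ_{22} = (r_2 − r_1²) / (1 − r_1²)
r_1² = (0.78)² = 0.6084
Numerator = 0.501 − 0.6084 = -0.1074; denominator = 1 − 0.6084 = 0.3916
φ_{22} = -0.1074 / 0.3916 = -0.274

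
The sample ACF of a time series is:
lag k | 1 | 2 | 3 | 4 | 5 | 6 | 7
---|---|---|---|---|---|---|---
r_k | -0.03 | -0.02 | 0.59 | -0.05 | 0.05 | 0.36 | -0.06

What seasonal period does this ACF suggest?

The largest autocorrelation is r_3 = 0.59, with a weaker echo at lag 6 (0.36); the remaining lags stay at or below 0.05.
The dominant spike at lag 3 indicates a seasonal period of 3.

3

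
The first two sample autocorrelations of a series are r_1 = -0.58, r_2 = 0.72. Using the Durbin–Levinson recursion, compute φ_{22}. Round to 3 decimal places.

φ_{22} = (r_2 − r_1²) / (1 − r_1²)
r_1² = (-0.58)² = 0.3364
Numerator = 0.72 − 0.3364 = 0.3836; denominator = 1 − 0.3364 = 0.6636
φ_{22} = 0.3836 / 0.6636 = 0.578

0.578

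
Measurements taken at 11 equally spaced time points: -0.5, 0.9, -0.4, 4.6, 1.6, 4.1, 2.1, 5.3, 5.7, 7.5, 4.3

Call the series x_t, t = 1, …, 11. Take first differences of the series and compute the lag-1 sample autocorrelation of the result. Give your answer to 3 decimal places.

-0.711

First differences Δx: 1.4, -1.3, 5.0, -3.0, 2.5, -2.0, 3.2, 0.4, 1.8, -3.2
Mean of differences = 0.4800
Numerator Σ(Δx_t−Δx̄)(Δx_{t+1}−Δx̄) = -49.3784
Denominator Σ(Δx_t−Δx̄)² = 69.4760
r_1(Δx) = -49.3784 / 69.4760 = -0.711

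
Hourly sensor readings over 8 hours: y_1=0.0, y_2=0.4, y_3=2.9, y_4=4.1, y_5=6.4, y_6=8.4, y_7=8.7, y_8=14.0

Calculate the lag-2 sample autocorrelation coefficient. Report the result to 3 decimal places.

Mean ȳ = (0.0 + 0.4 + 2.9 + 4.1 + 6.4 + 8.4 + 8.7 + 14.0)/8 = 5.6125
Deviations from mean: -5.6125, -5.2125, -2.7125, -1.5125, 0.7875, 2.7875, 3.0875, 8.3875
Numerator Σ_{t=1}^{6}(y_t−ȳ)(y_{t+2}−ȳ) = 42.5672
Denominator Σ(y_t−ȳ)² = 156.5888
r_2 = 42.5672 / 156.5888 = 0.272

0.272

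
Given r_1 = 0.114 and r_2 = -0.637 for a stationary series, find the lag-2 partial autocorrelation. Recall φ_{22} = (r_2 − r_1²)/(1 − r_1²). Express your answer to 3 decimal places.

φ_{22} = (r_2 − r_1²) / (1 − r_1²)
r_1² = (0.114)² = 0.012996
Numerator = -0.637 − 0.0130 = -0.6500; denominator = 1 − 0.0130 = 0.9870
φ_{22} = -0.6500 / 0.9870 = -0.659

-0.659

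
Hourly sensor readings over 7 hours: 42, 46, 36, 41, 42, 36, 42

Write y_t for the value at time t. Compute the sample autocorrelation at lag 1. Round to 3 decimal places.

-0.403

Mean ȳ = (42 + 46 + 36 + 41 + 42 + 36 + 42)/7 = 40.7143
Deviations from mean: 1.2857, 5.2857, -4.7143, 0.2857, 1.2857, -4.7143, 1.2857
Σ(y_t−ȳ)(y_{t+1}−ȳ) = (6.7959) + (-24.9184) + (-1.3469) + (0.3673) + (-6.0612) + (-6.0612) = -31.2245
Denominator Σ(y_t−ȳ)² = 77.4286
r_1 = -31.2245 / 77.4286 = -0.403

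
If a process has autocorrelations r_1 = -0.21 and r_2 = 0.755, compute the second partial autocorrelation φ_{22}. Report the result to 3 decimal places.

φ_{22} = (r_2 − r_1²) / (1 − r_1²)
r_1² = (-0.21)² = 0.0441
Numerator = 0.755 − 0.0441 = 0.7109; denominator = 1 − 0.0441 = 0.9559
φ_{22} = 0.7109 / 0.9559 = 0.744

0.744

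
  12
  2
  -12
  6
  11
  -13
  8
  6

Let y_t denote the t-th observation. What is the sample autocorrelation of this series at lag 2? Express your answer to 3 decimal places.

Mean ȳ = (12 + 2 − 12 + 6 + 11 − 13 + 8 + 6)/8 = 2.5000
Deviations from mean: 9.5000, -0.5000, -14.5000, 3.5000, 8.5000, -15.5000, 5.5000, 3.5000
Σ(y_t−ȳ)(y_{t+2}−ȳ) = (-137.7500) + (-1.7500) + (-123.2500) + (-54.2500) + (46.7500) + (-54.2500) = -324.5000
Denominator Σ(y_t−ȳ)² = 668.0000
r_2 = -324.5000 / 668.0000 = -0.486

-0.486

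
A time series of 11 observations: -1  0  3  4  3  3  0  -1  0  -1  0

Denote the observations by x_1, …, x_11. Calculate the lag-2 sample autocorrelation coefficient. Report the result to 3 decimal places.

Mean x̄ = (-1 + 0 + 3 + 4 + 3 + 3 + 0 − 1 + 0 − 1 + 0)/11 = 0.9091
Numerator Σ_{t=1}^{9}(x_t−x̄)(x_{t+2}−x̄) = 3.4380
Denominator Σ(x_t−x̄)² = 36.9091
r_2 = 3.4380 / 36.9091 = 0.093

0.093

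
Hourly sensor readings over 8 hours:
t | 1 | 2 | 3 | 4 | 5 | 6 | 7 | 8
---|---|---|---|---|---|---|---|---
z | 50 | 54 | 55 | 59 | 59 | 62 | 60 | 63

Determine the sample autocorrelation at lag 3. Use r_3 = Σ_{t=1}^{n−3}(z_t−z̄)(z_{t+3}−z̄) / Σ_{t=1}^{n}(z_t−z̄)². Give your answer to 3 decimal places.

Mean z̄ = (50 + 54 + 55 + 59 + 59 + 62 + 60 + 63)/8 = 57.7500
Σ(z_t−z̄)(z_{t+3}−z̄) = (-9.6875) + (-4.6875) + (-11.6875) + (2.8125) + (6.5625) = -16.6875
Denominator Σ(z_t−z̄)² = 135.5000
r_3 = -16.6875 / 135.5000 = -0.123

-0.123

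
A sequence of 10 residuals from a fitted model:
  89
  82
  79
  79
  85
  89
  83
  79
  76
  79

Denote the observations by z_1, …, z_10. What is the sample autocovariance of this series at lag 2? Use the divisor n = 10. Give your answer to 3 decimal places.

-6.600

Mean z̄ = (89 + 82 + 79 + 79 + 85 + 89 + 83 + 79 + 76 + 79)/10 = 82.0000
Σ_{t=1}^{8}(z_t−z̄)(z_{t+2}−z̄) = -66.0000
γ_2 = -66.0000 / 10 = -6.600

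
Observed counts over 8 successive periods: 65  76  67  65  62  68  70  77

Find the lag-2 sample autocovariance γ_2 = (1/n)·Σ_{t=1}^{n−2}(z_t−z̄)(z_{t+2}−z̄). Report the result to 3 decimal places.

-2.578

Mean z̄ = (65 + 76 + 67 + 65 + 62 + 68 + 70 + 77)/8 = 68.7500
Σ_{t=1}^{6}(z_t−z̄)(z_{t+2}−z̄) = -20.6250
γ_2 = -20.6250 / 8 = -2.578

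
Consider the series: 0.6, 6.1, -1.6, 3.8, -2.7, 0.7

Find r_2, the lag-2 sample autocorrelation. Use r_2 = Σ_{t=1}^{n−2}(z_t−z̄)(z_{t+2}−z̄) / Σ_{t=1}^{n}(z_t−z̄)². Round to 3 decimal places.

0.442

Mean z̄ = (0.6 + 6.1 − 1.6 + 3.8 − 2.7 + 0.7)/6 = 1.1500
Deviations from mean: -0.5500, 4.9500, -2.7500, 2.6500, -3.8500, -0.4500
Σ(z_t−z̄)(z_{t+2}−z̄) = (1.5125) + (13.1175) + (10.5875) + (-1.1925) = 24.0250
Denominator Σ(z_t−z̄)² = 54.4150
r_2 = 24.0250 / 54.4150 = 0.442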